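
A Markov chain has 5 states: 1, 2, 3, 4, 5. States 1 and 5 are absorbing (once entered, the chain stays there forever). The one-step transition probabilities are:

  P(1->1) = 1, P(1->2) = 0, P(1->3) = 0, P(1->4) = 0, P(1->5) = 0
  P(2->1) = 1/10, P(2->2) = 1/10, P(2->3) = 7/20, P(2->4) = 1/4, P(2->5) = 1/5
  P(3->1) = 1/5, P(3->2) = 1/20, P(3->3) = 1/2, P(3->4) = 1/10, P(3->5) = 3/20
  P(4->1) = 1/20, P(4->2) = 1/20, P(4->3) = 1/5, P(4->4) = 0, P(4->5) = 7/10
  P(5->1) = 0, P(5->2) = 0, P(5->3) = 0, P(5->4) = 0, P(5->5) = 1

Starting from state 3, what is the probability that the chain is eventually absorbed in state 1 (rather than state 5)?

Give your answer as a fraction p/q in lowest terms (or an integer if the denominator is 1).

Answer: 1505/3232

Derivation:
Let a_i = P(absorbed in 1 | start in state i).
Boundary conditions: a_1 = 1, a_5 = 0.
For each transient state i, a_i = sum_j P(i->j) * a_j:
  a_2 = 1/10*a_1 + 1/10*a_2 + 7/20*a_3 + 1/4*a_4 + 1/5*a_5
  a_3 = 1/5*a_1 + 1/20*a_2 + 1/2*a_3 + 1/10*a_4 + 3/20*a_5
  a_4 = 1/20*a_1 + 1/20*a_2 + 1/5*a_3 + 0*a_4 + 7/10*a_5

Substituting a_1 = 1 and a_5 = 0, rearrange to (I - Q) a = r where r[i] = P(i -> 1):
  [9/10, -7/20, -1/4] . (a_2, a_3, a_4) = 1/10
  [-1/20, 1/2, -1/10] . (a_2, a_3, a_4) = 1/5
  [-1/20, -1/5, 1] . (a_2, a_3, a_4) = 1/20

Solving yields:
  a_2 = 34/101
  a_3 = 1505/3232
  a_4 = 517/3232

Starting state is 3, so the absorption probability is a_3 = 1505/3232.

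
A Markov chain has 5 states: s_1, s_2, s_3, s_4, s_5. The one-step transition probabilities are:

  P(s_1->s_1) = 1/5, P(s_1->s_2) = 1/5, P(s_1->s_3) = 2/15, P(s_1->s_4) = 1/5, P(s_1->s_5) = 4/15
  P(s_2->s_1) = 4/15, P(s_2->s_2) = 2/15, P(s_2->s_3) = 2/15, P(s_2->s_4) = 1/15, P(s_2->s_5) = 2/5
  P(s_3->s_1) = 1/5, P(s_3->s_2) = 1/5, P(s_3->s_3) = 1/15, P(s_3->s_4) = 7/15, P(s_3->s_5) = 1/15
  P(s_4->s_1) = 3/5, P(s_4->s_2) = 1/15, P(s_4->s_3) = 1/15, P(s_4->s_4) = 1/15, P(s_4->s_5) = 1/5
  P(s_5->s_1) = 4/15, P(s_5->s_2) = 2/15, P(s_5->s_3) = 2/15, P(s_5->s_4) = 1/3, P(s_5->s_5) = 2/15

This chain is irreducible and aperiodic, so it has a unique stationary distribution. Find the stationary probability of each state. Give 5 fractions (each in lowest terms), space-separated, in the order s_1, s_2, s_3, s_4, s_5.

The stationary distribution satisfies pi = pi * P, i.e.:
  pi_s_1 = 1/5*pi_s_1 + 4/15*pi_s_2 + 1/5*pi_s_3 + 3/5*pi_s_4 + 4/15*pi_s_5
  pi_s_2 = 1/5*pi_s_1 + 2/15*pi_s_2 + 1/5*pi_s_3 + 1/15*pi_s_4 + 2/15*pi_s_5
  pi_s_3 = 2/15*pi_s_1 + 2/15*pi_s_2 + 1/15*pi_s_3 + 1/15*pi_s_4 + 2/15*pi_s_5
  pi_s_4 = 1/5*pi_s_1 + 1/15*pi_s_2 + 7/15*pi_s_3 + 1/15*pi_s_4 + 1/3*pi_s_5
  pi_s_5 = 4/15*pi_s_1 + 2/5*pi_s_2 + 1/15*pi_s_3 + 1/5*pi_s_4 + 2/15*pi_s_5
with normalization: pi_s_1 + pi_s_2 + pi_s_3 + pi_s_4 + pi_s_5 = 1.

Using the first 4 balance equations plus normalization, the linear system A*pi = b is:
  [-4/5, 4/15, 1/5, 3/5, 4/15] . pi = 0
  [1/5, -13/15, 1/5, 1/15, 2/15] . pi = 0
  [2/15, 2/15, -14/15, 1/15, 2/15] . pi = 0
  [1/5, 1/15, 7/15, -14/15, 1/3] . pi = 0
  [1, 1, 1, 1, 1] . pi = 1

Solving yields:
  pi_s_1 = 23213/75106
  pi_s_2 = 11063/75106
  pi_s_3 = 4198/37553
  pi_s_4 = 7938/37553
  pi_s_5 = 487/2209

Verification (pi * P):
  23213/75106*1/5 + 11063/75106*4/15 + 4198/37553*1/5 + 7938/37553*3/5 + 487/2209*4/15 = 23213/75106 = pi_s_1  (ok)
  23213/75106*1/5 + 11063/75106*2/15 + 4198/37553*1/5 + 7938/37553*1/15 + 487/2209*2/15 = 11063/75106 = pi_s_2  (ok)
  23213/75106*2/15 + 11063/75106*2/15 + 4198/37553*1/15 + 7938/37553*1/15 + 487/2209*2/15 = 4198/37553 = pi_s_3  (ok)
  23213/75106*1/5 + 11063/75106*1/15 + 4198/37553*7/15 + 7938/37553*1/15 + 487/2209*1/3 = 7938/37553 = pi_s_4  (ok)
  23213/75106*4/15 + 11063/75106*2/5 + 4198/37553*1/15 + 7938/37553*1/5 + 487/2209*2/15 = 487/2209 = pi_s_5  (ok)

Answer: 23213/75106 11063/75106 4198/37553 7938/37553 487/2209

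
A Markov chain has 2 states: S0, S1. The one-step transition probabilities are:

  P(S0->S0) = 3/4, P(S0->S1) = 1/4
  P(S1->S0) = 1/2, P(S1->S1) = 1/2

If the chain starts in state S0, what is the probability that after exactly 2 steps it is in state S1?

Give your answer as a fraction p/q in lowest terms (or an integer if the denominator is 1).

Computing P^2 by repeated multiplication:
P^1 =
  S0: [3/4, 1/4]
  S1: [1/2, 1/2]
P^2 =
  S0: [11/16, 5/16]
  S1: [5/8, 3/8]

(P^2)[S0 -> S1] = 5/16

Answer: 5/16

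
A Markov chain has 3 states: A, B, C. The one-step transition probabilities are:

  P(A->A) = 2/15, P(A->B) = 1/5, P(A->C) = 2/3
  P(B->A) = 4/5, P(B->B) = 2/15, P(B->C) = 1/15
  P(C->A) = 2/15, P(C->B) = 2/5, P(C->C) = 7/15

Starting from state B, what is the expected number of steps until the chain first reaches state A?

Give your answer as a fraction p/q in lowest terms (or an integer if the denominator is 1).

Answer: 135/98

Derivation:
Let h_i = expected steps to first reach A from state i.
Boundary: h_A = 0.
First-step equations for the other states:
  h_B = 1 + 4/5*h_A + 2/15*h_B + 1/15*h_C
  h_C = 1 + 2/15*h_A + 2/5*h_B + 7/15*h_C

Substituting h_A = 0 and rearranging gives the linear system (I - Q) h = 1:
  [13/15, -1/15] . (h_B, h_C) = 1
  [-2/5, 8/15] . (h_B, h_C) = 1

Solving yields:
  h_B = 135/98
  h_C = 285/98

Starting state is B, so the expected hitting time is h_B = 135/98.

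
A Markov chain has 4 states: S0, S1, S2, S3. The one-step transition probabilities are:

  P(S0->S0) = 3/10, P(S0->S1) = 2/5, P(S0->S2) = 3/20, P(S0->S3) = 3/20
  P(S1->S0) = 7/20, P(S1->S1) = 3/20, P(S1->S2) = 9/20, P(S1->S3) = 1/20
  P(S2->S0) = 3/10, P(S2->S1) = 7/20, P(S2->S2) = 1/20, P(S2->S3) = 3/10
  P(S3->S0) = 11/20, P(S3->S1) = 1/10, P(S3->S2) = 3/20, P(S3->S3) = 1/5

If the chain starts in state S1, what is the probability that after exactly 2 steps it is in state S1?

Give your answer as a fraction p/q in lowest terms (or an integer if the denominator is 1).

Answer: 13/40

Derivation:
Computing P^2 by repeated multiplication:
P^1 =
  S0: [3/10, 2/5, 3/20, 3/20]
  S1: [7/20, 3/20, 9/20, 1/20]
  S2: [3/10, 7/20, 1/20, 3/10]
  S3: [11/20, 1/10, 3/20, 1/5]
P^2 =
  S0: [143/400, 99/400, 51/200, 7/50]
  S1: [8/25, 13/40, 3/20, 41/200]
  S2: [157/400, 11/50, 1/4, 11/80]
  S3: [71/200, 123/400, 33/200, 69/400]

(P^2)[S1 -> S1] = 13/40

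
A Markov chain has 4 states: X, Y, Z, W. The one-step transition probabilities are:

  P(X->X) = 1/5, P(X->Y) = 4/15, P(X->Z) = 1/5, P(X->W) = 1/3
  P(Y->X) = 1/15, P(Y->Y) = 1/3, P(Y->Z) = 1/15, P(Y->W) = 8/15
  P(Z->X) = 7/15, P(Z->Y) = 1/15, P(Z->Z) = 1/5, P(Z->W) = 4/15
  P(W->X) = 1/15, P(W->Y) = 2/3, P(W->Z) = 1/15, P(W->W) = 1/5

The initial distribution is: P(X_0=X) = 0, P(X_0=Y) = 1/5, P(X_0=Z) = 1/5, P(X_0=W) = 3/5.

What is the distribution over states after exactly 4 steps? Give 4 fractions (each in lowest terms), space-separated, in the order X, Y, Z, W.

Answer: 30763/253125 3913/9375 24263/253125 3424/9375

Derivation:
Propagating the distribution step by step (d_{t+1} = d_t * P):
d_0 = (X=0, Y=1/5, Z=1/5, W=3/5)
  d_1[X] = 0*1/5 + 1/5*1/15 + 1/5*7/15 + 3/5*1/15 = 11/75
  d_1[Y] = 0*4/15 + 1/5*1/3 + 1/5*1/15 + 3/5*2/3 = 12/25
  d_1[Z] = 0*1/5 + 1/5*1/15 + 1/5*1/5 + 3/5*1/15 = 7/75
  d_1[W] = 0*1/3 + 1/5*8/15 + 1/5*4/15 + 3/5*1/5 = 7/25
d_1 = (X=11/75, Y=12/25, Z=7/75, W=7/25)
  d_2[X] = 11/75*1/5 + 12/25*1/15 + 7/75*7/15 + 7/25*1/15 = 139/1125
  d_2[Y] = 11/75*4/15 + 12/25*1/3 + 7/75*1/15 + 7/25*2/3 = 49/125
  d_2[Z] = 11/75*1/5 + 12/25*1/15 + 7/75*1/5 + 7/25*1/15 = 37/375
  d_2[W] = 11/75*1/3 + 12/25*8/15 + 7/75*4/15 + 7/25*1/5 = 434/1125
d_2 = (X=139/1125, Y=49/125, Z=37/375, W=434/1125)
  d_3[X] = 139/1125*1/5 + 49/125*1/15 + 37/375*7/15 + 434/1125*1/15 = 2069/16875
  d_3[Y] = 139/1125*4/15 + 49/125*1/3 + 37/375*1/15 + 434/1125*2/3 = 2404/5625
  d_3[Z] = 139/1125*1/5 + 49/125*1/15 + 37/375*1/5 + 434/1125*1/15 = 13/135
  d_3[W] = 139/1125*1/3 + 49/125*8/15 + 37/375*4/15 + 434/1125*1/5 = 5969/16875
d_3 = (X=2069/16875, Y=2404/5625, Z=13/135, W=5969/16875)
  d_4[X] = 2069/16875*1/5 + 2404/5625*1/15 + 13/135*7/15 + 5969/16875*1/15 = 30763/253125
  d_4[Y] = 2069/16875*4/15 + 2404/5625*1/3 + 13/135*1/15 + 5969/16875*2/3 = 3913/9375
  d_4[Z] = 2069/16875*1/5 + 2404/5625*1/15 + 13/135*1/5 + 5969/16875*1/15 = 24263/253125
  d_4[W] = 2069/16875*1/3 + 2404/5625*8/15 + 13/135*4/15 + 5969/16875*1/5 = 3424/9375
d_4 = (X=30763/253125, Y=3913/9375, Z=24263/253125, W=3424/9375)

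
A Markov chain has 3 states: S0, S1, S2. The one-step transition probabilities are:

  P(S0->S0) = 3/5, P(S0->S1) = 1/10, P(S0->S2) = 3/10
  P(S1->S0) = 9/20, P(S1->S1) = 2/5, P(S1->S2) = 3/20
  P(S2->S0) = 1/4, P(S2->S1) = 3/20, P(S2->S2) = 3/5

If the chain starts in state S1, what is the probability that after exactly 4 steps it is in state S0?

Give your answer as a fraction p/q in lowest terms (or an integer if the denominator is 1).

Computing P^4 by repeated multiplication:
P^1 =
  S0: [3/5, 1/10, 3/10]
  S1: [9/20, 2/5, 3/20]
  S2: [1/4, 3/20, 3/5]
P^2 =
  S0: [12/25, 29/200, 3/8]
  S1: [39/80, 91/400, 57/200]
  S2: [147/400, 7/40, 183/400]
P^3 =
  S0: [447/1000, 649/4000, 1563/4000]
  S1: [3729/8000, 73/400, 2811/8000]
  S2: [3309/8000, 1403/8000, 411/1000]
P^4 =
  S0: [4389/10000, 13457/80000, 31431/80000]
  S1: [71943/160000, 27571/160000, 30243/80000]
  S2: [2751/6400, 13853/80000, 63519/160000]

(P^4)[S1 -> S0] = 71943/160000

Answer: 71943/160000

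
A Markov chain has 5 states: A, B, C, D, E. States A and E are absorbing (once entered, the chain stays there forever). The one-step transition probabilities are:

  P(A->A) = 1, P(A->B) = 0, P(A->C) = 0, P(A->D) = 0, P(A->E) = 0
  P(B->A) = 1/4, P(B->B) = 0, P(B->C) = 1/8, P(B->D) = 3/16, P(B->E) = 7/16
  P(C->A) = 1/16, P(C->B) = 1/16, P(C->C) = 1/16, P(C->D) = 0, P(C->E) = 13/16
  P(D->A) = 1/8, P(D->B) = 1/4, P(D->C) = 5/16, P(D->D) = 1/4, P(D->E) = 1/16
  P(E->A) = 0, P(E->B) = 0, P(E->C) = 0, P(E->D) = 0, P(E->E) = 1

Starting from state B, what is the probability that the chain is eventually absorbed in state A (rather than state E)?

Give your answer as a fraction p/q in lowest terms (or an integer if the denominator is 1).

Let a_i = P(absorbed in A | start in state i).
Boundary conditions: a_A = 1, a_E = 0.
For each transient state i, a_i = sum_j P(i->j) * a_j:
  a_B = 1/4*a_A + 0*a_B + 1/8*a_C + 3/16*a_D + 7/16*a_E
  a_C = 1/16*a_A + 1/16*a_B + 1/16*a_C + 0*a_D + 13/16*a_E
  a_D = 1/8*a_A + 1/4*a_B + 5/16*a_C + 1/4*a_D + 1/16*a_E

Substituting a_A = 1 and a_E = 0, rearrange to (I - Q) a = r where r[i] = P(i -> A):
  [1, -1/8, -3/16] . (a_B, a_C, a_D) = 1/4
  [-1/16, 15/16, 0] . (a_B, a_C, a_D) = 1/16
  [-1/4, -5/16, 3/4] . (a_B, a_C, a_D) = 1/8

Solving yields:
  a_B = 283/887
  a_C = 78/887
  a_D = 824/2661

Starting state is B, so the absorption probability is a_B = 283/887.

Answer: 283/887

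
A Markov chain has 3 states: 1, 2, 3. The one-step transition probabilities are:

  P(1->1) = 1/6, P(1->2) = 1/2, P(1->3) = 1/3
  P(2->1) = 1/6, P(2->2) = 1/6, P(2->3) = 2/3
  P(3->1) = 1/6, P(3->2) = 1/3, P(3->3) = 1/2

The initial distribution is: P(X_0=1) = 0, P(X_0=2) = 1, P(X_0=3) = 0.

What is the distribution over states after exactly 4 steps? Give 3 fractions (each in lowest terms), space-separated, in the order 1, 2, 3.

Propagating the distribution step by step (d_{t+1} = d_t * P):
d_0 = (1=0, 2=1, 3=0)
  d_1[1] = 0*1/6 + 1*1/6 + 0*1/6 = 1/6
  d_1[2] = 0*1/2 + 1*1/6 + 0*1/3 = 1/6
  d_1[3] = 0*1/3 + 1*2/3 + 0*1/2 = 2/3
d_1 = (1=1/6, 2=1/6, 3=2/3)
  d_2[1] = 1/6*1/6 + 1/6*1/6 + 2/3*1/6 = 1/6
  d_2[2] = 1/6*1/2 + 1/6*1/6 + 2/3*1/3 = 1/3
  d_2[3] = 1/6*1/3 + 1/6*2/3 + 2/3*1/2 = 1/2
d_2 = (1=1/6, 2=1/3, 3=1/2)
  d_3[1] = 1/6*1/6 + 1/3*1/6 + 1/2*1/6 = 1/6
  d_3[2] = 1/6*1/2 + 1/3*1/6 + 1/2*1/3 = 11/36
  d_3[3] = 1/6*1/3 + 1/3*2/3 + 1/2*1/2 = 19/36
d_3 = (1=1/6, 2=11/36, 3=19/36)
  d_4[1] = 1/6*1/6 + 11/36*1/6 + 19/36*1/6 = 1/6
  d_4[2] = 1/6*1/2 + 11/36*1/6 + 19/36*1/3 = 67/216
  d_4[3] = 1/6*1/3 + 11/36*2/3 + 19/36*1/2 = 113/216
d_4 = (1=1/6, 2=67/216, 3=113/216)

Answer: 1/6 67/216 113/216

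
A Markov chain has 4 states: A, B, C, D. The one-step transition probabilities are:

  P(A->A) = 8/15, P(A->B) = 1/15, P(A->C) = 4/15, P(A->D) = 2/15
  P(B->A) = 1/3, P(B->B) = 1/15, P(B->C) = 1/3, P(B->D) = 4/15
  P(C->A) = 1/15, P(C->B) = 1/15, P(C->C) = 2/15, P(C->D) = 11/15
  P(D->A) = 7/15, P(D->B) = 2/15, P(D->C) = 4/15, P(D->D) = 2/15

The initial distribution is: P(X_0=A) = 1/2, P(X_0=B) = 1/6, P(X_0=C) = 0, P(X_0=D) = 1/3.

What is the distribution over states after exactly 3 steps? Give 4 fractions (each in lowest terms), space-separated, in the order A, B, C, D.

Propagating the distribution step by step (d_{t+1} = d_t * P):
d_0 = (A=1/2, B=1/6, C=0, D=1/3)
  d_1[A] = 1/2*8/15 + 1/6*1/3 + 0*1/15 + 1/3*7/15 = 43/90
  d_1[B] = 1/2*1/15 + 1/6*1/15 + 0*1/15 + 1/3*2/15 = 4/45
  d_1[C] = 1/2*4/15 + 1/6*1/3 + 0*2/15 + 1/3*4/15 = 5/18
  d_1[D] = 1/2*2/15 + 1/6*4/15 + 0*11/15 + 1/3*2/15 = 7/45
d_1 = (A=43/90, B=4/45, C=5/18, D=7/45)
  d_2[A] = 43/90*8/15 + 4/45*1/3 + 5/18*1/15 + 7/45*7/15 = 169/450
  d_2[B] = 43/90*1/15 + 4/45*1/15 + 5/18*1/15 + 7/45*2/15 = 52/675
  d_2[C] = 43/90*4/15 + 4/45*1/3 + 5/18*2/15 + 7/45*4/15 = 53/225
  d_2[D] = 43/90*2/15 + 4/45*4/15 + 5/18*11/15 + 7/45*2/15 = 421/1350
d_2 = (A=169/450, B=52/675, C=53/225, D=421/1350)
  d_3[A] = 169/450*8/15 + 52/675*1/3 + 53/225*1/15 + 421/1350*7/15 = 7841/20250
  d_3[B] = 169/450*1/15 + 52/675*1/15 + 53/225*1/15 + 421/1350*2/15 = 1771/20250
  d_3[C] = 169/450*4/15 + 52/675*1/3 + 53/225*2/15 + 421/1350*4/15 = 2434/10125
  d_3[D] = 169/450*2/15 + 52/675*4/15 + 53/225*11/15 + 421/1350*2/15 = 577/2025
d_3 = (A=7841/20250, B=1771/20250, C=2434/10125, D=577/2025)

Answer: 7841/20250 1771/20250 2434/10125 577/2025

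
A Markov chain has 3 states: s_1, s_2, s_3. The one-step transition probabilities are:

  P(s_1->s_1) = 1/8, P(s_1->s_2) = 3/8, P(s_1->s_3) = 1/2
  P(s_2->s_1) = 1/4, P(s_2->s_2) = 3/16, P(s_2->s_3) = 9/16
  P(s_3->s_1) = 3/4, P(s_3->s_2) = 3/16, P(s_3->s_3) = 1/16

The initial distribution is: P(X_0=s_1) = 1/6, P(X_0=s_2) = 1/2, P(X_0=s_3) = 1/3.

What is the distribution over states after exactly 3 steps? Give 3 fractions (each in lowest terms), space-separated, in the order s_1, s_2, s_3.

Propagating the distribution step by step (d_{t+1} = d_t * P):
d_0 = (s_1=1/6, s_2=1/2, s_3=1/3)
  d_1[s_1] = 1/6*1/8 + 1/2*1/4 + 1/3*3/4 = 19/48
  d_1[s_2] = 1/6*3/8 + 1/2*3/16 + 1/3*3/16 = 7/32
  d_1[s_3] = 1/6*1/2 + 1/2*9/16 + 1/3*1/16 = 37/96
d_1 = (s_1=19/48, s_2=7/32, s_3=37/96)
  d_2[s_1] = 19/48*1/8 + 7/32*1/4 + 37/96*3/4 = 151/384
  d_2[s_2] = 19/48*3/8 + 7/32*3/16 + 37/96*3/16 = 67/256
  d_2[s_3] = 19/48*1/2 + 7/32*9/16 + 37/96*1/16 = 265/768
d_2 = (s_1=151/384, s_2=67/256, s_3=265/768)
  d_3[s_1] = 151/384*1/8 + 67/256*1/4 + 265/768*3/4 = 1147/3072
  d_3[s_2] = 151/384*3/8 + 67/256*3/16 + 265/768*3/16 = 535/2048
  d_3[s_3] = 151/384*1/2 + 67/256*9/16 + 265/768*1/16 = 2245/6144
d_3 = (s_1=1147/3072, s_2=535/2048, s_3=2245/6144)

Answer: 1147/3072 535/2048 2245/6144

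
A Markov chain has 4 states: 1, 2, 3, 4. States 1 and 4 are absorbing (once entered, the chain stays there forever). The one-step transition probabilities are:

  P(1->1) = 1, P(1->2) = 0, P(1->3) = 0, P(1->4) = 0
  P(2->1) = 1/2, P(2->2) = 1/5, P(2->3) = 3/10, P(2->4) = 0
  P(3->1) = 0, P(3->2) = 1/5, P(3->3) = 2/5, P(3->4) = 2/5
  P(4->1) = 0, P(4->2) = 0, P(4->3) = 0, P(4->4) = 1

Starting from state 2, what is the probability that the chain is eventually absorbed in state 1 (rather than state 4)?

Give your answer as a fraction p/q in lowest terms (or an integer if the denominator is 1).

Answer: 5/7

Derivation:
Let a_i = P(absorbed in 1 | start in state i).
Boundary conditions: a_1 = 1, a_4 = 0.
For each transient state i, a_i = sum_j P(i->j) * a_j:
  a_2 = 1/2*a_1 + 1/5*a_2 + 3/10*a_3 + 0*a_4
  a_3 = 0*a_1 + 1/5*a_2 + 2/5*a_3 + 2/5*a_4

Substituting a_1 = 1 and a_4 = 0, rearrange to (I - Q) a = r where r[i] = P(i -> 1):
  [4/5, -3/10] . (a_2, a_3) = 1/2
  [-1/5, 3/5] . (a_2, a_3) = 0

Solving yields:
  a_2 = 5/7
  a_3 = 5/21

Starting state is 2, so the absorption probability is a_2 = 5/7.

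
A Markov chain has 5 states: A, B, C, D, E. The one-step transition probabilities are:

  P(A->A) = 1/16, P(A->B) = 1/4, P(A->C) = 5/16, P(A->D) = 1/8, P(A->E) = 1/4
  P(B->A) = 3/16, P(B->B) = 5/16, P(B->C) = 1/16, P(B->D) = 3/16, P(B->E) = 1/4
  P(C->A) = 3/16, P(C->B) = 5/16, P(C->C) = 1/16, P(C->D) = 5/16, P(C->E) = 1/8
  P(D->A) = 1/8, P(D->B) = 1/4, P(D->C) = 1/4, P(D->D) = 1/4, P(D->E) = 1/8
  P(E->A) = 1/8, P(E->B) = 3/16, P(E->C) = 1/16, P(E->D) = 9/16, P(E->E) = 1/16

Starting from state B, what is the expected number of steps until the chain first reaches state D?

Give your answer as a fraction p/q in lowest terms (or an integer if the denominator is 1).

Let h_i = expected steps to first reach D from state i.
Boundary: h_D = 0.
First-step equations for the other states:
  h_A = 1 + 1/16*h_A + 1/4*h_B + 5/16*h_C + 1/8*h_D + 1/4*h_E
  h_B = 1 + 3/16*h_A + 5/16*h_B + 1/16*h_C + 3/16*h_D + 1/4*h_E
  h_C = 1 + 3/16*h_A + 5/16*h_B + 1/16*h_C + 5/16*h_D + 1/8*h_E
  h_E = 1 + 1/8*h_A + 3/16*h_B + 1/16*h_C + 9/16*h_D + 1/16*h_E

Substituting h_D = 0 and rearranging gives the linear system (I - Q) h = 1:
  [15/16, -1/4, -5/16, -1/4] . (h_A, h_B, h_C, h_E) = 1
  [-3/16, 11/16, -1/16, -1/4] . (h_A, h_B, h_C, h_E) = 1
  [-3/16, -5/16, 15/16, -1/8] . (h_A, h_B, h_C, h_E) = 1
  [-1/8, -3/16, -1/16, 15/16] . (h_A, h_B, h_C, h_E) = 1

Solving yields:
  h_A = 15104/3867
  h_B = 43712/11601
  h_C = 13328/3867
  h_E = 29824/11601

Starting state is B, so the expected hitting time is h_B = 43712/11601.

Answer: 43712/11601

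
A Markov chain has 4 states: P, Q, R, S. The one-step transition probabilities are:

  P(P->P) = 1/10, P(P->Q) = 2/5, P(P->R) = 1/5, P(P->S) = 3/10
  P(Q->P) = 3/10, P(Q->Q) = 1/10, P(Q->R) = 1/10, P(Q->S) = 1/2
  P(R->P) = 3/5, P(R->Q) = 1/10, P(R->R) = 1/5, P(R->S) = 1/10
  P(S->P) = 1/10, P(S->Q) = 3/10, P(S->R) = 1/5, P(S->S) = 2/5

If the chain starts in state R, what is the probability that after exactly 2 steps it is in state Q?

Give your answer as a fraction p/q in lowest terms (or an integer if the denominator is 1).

Answer: 3/10

Derivation:
Computing P^2 by repeated multiplication:
P^1 =
  P: [1/10, 2/5, 1/5, 3/10]
  Q: [3/10, 1/10, 1/10, 1/2]
  R: [3/5, 1/10, 1/5, 1/10]
  S: [1/10, 3/10, 1/5, 2/5]
P^2 =
  P: [7/25, 19/100, 4/25, 37/100]
  Q: [17/100, 29/100, 19/100, 7/20]
  R: [11/50, 3/10, 19/100, 29/100]
  S: [13/50, 21/100, 17/100, 9/25]

(P^2)[R -> Q] = 3/10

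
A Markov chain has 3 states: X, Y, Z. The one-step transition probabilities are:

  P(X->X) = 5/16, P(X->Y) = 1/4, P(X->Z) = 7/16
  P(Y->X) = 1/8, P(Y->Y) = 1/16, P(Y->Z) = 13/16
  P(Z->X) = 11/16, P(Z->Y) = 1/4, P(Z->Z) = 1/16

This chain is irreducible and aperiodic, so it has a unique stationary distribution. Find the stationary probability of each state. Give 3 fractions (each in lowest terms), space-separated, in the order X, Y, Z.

Answer: 173/418 4/19 157/418

Derivation:
The stationary distribution satisfies pi = pi * P, i.e.:
  pi_X = 5/16*pi_X + 1/8*pi_Y + 11/16*pi_Z
  pi_Y = 1/4*pi_X + 1/16*pi_Y + 1/4*pi_Z
  pi_Z = 7/16*pi_X + 13/16*pi_Y + 1/16*pi_Z
with normalization: pi_X + pi_Y + pi_Z = 1.

Using the first 2 balance equations plus normalization, the linear system A*pi = b is:
  [-11/16, 1/8, 11/16] . pi = 0
  [1/4, -15/16, 1/4] . pi = 0
  [1, 1, 1] . pi = 1

Solving yields:
  pi_X = 173/418
  pi_Y = 4/19
  pi_Z = 157/418

Verification (pi * P):
  173/418*5/16 + 4/19*1/8 + 157/418*11/16 = 173/418 = pi_X  (ok)
  173/418*1/4 + 4/19*1/16 + 157/418*1/4 = 4/19 = pi_Y  (ok)
  173/418*7/16 + 4/19*13/16 + 157/418*1/16 = 157/418 = pi_Z  (ok)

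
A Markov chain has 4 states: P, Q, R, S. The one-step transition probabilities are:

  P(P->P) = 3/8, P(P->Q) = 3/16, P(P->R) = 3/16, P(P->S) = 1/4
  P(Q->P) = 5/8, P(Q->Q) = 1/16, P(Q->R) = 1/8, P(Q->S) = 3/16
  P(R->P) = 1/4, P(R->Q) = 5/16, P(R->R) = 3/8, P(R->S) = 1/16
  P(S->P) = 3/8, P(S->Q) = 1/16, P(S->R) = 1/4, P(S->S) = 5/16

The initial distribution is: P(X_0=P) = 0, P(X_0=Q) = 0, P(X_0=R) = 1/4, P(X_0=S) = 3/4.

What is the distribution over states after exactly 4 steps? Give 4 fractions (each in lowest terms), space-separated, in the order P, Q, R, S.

Propagating the distribution step by step (d_{t+1} = d_t * P):
d_0 = (P=0, Q=0, R=1/4, S=3/4)
  d_1[P] = 0*3/8 + 0*5/8 + 1/4*1/4 + 3/4*3/8 = 11/32
  d_1[Q] = 0*3/16 + 0*1/16 + 1/4*5/16 + 3/4*1/16 = 1/8
  d_1[R] = 0*3/16 + 0*1/8 + 1/4*3/8 + 3/4*1/4 = 9/32
  d_1[S] = 0*1/4 + 0*3/16 + 1/4*1/16 + 3/4*5/16 = 1/4
d_1 = (P=11/32, Q=1/8, R=9/32, S=1/4)
  d_2[P] = 11/32*3/8 + 1/8*5/8 + 9/32*1/4 + 1/4*3/8 = 95/256
  d_2[Q] = 11/32*3/16 + 1/8*1/16 + 9/32*5/16 + 1/4*1/16 = 45/256
  d_2[R] = 11/32*3/16 + 1/8*1/8 + 9/32*3/8 + 1/4*1/4 = 127/512
  d_2[S] = 11/32*1/4 + 1/8*3/16 + 9/32*1/16 + 1/4*5/16 = 105/512
d_2 = (P=95/256, Q=45/256, R=127/512, S=105/512)
  d_3[P] = 95/256*3/8 + 45/256*5/8 + 127/512*1/4 + 105/512*3/8 = 1589/4096
  d_3[Q] = 95/256*3/16 + 45/256*1/16 + 127/512*5/16 + 105/512*1/16 = 175/1024
  d_3[R] = 95/256*3/16 + 45/256*1/8 + 127/512*3/8 + 105/512*1/4 = 483/2048
  d_3[S] = 95/256*1/4 + 45/256*3/16 + 127/512*1/16 + 105/512*5/16 = 841/4096
d_3 = (P=1589/4096, Q=175/1024, R=483/2048, S=841/4096)
  d_4[P] = 1589/4096*3/8 + 175/1024*5/8 + 483/2048*1/4 + 841/4096*3/8 = 6361/16384
  d_4[Q] = 1589/4096*3/16 + 175/1024*1/16 + 483/2048*5/16 + 841/4096*1/16 = 5569/32768
  d_4[R] = 1589/4096*3/16 + 175/1024*1/8 + 483/2048*3/8 + 841/4096*1/4 = 15327/65536
  d_4[S] = 1589/4096*1/4 + 175/1024*3/16 + 483/2048*1/16 + 841/4096*5/16 = 13627/65536
d_4 = (P=6361/16384, Q=5569/32768, R=15327/65536, S=13627/65536)

Answer: 6361/16384 5569/32768 15327/65536 13627/65536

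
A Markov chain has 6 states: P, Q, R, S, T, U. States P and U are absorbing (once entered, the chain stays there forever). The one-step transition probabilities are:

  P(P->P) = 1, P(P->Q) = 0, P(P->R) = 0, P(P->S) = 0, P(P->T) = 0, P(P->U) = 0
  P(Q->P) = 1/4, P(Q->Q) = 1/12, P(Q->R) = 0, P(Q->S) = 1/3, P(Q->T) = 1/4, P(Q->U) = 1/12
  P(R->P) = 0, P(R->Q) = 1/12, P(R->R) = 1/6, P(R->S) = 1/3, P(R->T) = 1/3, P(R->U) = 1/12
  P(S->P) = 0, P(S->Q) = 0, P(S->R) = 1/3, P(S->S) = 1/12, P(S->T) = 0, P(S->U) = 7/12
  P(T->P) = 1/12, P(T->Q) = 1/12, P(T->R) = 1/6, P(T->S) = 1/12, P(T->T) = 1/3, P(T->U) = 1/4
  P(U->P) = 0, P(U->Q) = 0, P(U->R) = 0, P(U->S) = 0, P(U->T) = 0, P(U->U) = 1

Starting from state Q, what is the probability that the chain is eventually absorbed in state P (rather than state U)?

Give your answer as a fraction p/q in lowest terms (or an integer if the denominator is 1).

Answer: 1145/3288

Derivation:
Let a_i = P(absorbed in P | start in state i).
Boundary conditions: a_P = 1, a_U = 0.
For each transient state i, a_i = sum_j P(i->j) * a_j:
  a_Q = 1/4*a_P + 1/12*a_Q + 0*a_R + 1/3*a_S + 1/4*a_T + 1/12*a_U
  a_R = 0*a_P + 1/12*a_Q + 1/6*a_R + 1/3*a_S + 1/3*a_T + 1/12*a_U
  a_S = 0*a_P + 0*a_Q + 1/3*a_R + 1/12*a_S + 0*a_T + 7/12*a_U
  a_T = 1/12*a_P + 1/12*a_Q + 1/6*a_R + 1/12*a_S + 1/3*a_T + 1/4*a_U

Substituting a_P = 1 and a_U = 0, rearrange to (I - Q) a = r where r[i] = P(i -> P):
  [11/12, 0, -1/3, -1/4] . (a_Q, a_R, a_S, a_T) = 1/4
  [-1/12, 5/6, -1/3, -1/3] . (a_Q, a_R, a_S, a_T) = 0
  [0, -1/3, 11/12, 0] . (a_Q, a_R, a_S, a_T) = 0
  [-1/12, -1/6, -1/12, 2/3] . (a_Q, a_R, a_S, a_T) = 1/12

Solving yields:
  a_Q = 1145/3288
  a_R = 913/6576
  a_S = 83/1644
  a_T = 689/3288

Starting state is Q, so the absorption probability is a_Q = 1145/3288.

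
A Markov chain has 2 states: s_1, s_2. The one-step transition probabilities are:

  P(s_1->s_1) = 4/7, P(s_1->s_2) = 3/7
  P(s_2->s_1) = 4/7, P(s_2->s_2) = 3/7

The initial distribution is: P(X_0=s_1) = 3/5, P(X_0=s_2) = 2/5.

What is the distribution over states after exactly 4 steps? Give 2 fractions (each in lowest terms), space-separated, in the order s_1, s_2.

Propagating the distribution step by step (d_{t+1} = d_t * P):
d_0 = (s_1=3/5, s_2=2/5)
  d_1[s_1] = 3/5*4/7 + 2/5*4/7 = 4/7
  d_1[s_2] = 3/5*3/7 + 2/5*3/7 = 3/7
d_1 = (s_1=4/7, s_2=3/7)
  d_2[s_1] = 4/7*4/7 + 3/7*4/7 = 4/7
  d_2[s_2] = 4/7*3/7 + 3/7*3/7 = 3/7
d_2 = (s_1=4/7, s_2=3/7)
  d_3[s_1] = 4/7*4/7 + 3/7*4/7 = 4/7
  d_3[s_2] = 4/7*3/7 + 3/7*3/7 = 3/7
d_3 = (s_1=4/7, s_2=3/7)
  d_4[s_1] = 4/7*4/7 + 3/7*4/7 = 4/7
  d_4[s_2] = 4/7*3/7 + 3/7*3/7 = 3/7
d_4 = (s_1=4/7, s_2=3/7)

Answer: 4/7 3/7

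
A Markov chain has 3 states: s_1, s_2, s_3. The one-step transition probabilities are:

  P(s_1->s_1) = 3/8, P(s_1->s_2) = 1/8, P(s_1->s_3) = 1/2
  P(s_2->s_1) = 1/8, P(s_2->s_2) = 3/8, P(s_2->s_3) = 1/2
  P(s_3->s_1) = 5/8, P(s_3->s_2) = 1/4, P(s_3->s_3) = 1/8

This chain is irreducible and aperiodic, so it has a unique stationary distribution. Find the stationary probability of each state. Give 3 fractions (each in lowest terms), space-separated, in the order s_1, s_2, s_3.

The stationary distribution satisfies pi = pi * P, i.e.:
  pi_s_1 = 3/8*pi_s_1 + 1/8*pi_s_2 + 5/8*pi_s_3
  pi_s_2 = 1/8*pi_s_1 + 3/8*pi_s_2 + 1/4*pi_s_3
  pi_s_3 = 1/2*pi_s_1 + 1/2*pi_s_2 + 1/8*pi_s_3
with normalization: pi_s_1 + pi_s_2 + pi_s_3 = 1.

Using the first 2 balance equations plus normalization, the linear system A*pi = b is:
  [-5/8, 1/8, 5/8] . pi = 0
  [1/8, -5/8, 1/4] . pi = 0
  [1, 1, 1] . pi = 1

Solving yields:
  pi_s_1 = 9/22
  pi_s_2 = 5/22
  pi_s_3 = 4/11

Verification (pi * P):
  9/22*3/8 + 5/22*1/8 + 4/11*5/8 = 9/22 = pi_s_1  (ok)
  9/22*1/8 + 5/22*3/8 + 4/11*1/4 = 5/22 = pi_s_2  (ok)
  9/22*1/2 + 5/22*1/2 + 4/11*1/8 = 4/11 = pi_s_3  (ok)

Answer: 9/22 5/22 4/11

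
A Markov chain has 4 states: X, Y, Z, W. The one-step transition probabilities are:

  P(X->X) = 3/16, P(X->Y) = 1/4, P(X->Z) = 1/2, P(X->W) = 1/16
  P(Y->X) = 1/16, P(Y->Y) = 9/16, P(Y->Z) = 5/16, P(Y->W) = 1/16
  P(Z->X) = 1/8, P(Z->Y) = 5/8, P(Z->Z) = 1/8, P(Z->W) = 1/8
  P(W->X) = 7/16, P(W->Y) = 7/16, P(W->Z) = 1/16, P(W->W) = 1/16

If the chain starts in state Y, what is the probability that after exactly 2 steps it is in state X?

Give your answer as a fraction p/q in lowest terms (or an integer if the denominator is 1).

Computing P^2 by repeated multiplication:
P^1 =
  X: [3/16, 1/4, 1/2, 1/16]
  Y: [1/16, 9/16, 5/16, 1/16]
  Z: [1/8, 5/8, 1/8, 1/8]
  W: [7/16, 7/16, 1/16, 1/16]
P^2 =
  X: [9/64, 135/256, 61/256, 3/32]
  Y: [29/256, 71/128, 1/4, 21/256]
  Z: [17/128, 33/64, 9/32, 9/128]
  W: [37/256, 27/64, 47/128, 17/256]

(P^2)[Y -> X] = 29/256

Answer: 29/256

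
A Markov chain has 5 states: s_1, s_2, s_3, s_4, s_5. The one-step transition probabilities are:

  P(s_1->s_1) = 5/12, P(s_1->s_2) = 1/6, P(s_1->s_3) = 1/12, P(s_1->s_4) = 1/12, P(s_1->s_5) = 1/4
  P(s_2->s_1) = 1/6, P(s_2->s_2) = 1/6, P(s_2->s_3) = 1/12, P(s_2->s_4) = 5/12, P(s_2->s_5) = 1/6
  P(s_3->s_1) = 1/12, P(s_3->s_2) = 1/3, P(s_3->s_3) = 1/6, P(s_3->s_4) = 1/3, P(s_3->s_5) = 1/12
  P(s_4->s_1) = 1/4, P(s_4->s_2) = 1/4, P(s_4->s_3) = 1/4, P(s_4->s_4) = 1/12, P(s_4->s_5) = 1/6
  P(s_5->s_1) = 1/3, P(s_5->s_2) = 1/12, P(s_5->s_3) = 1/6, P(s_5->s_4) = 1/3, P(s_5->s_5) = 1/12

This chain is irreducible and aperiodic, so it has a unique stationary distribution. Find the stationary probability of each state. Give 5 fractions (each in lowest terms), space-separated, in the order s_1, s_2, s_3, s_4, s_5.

Answer: 313/1171 230/1171 172/1171 265/1171 191/1171

Derivation:
The stationary distribution satisfies pi = pi * P, i.e.:
  pi_s_1 = 5/12*pi_s_1 + 1/6*pi_s_2 + 1/12*pi_s_3 + 1/4*pi_s_4 + 1/3*pi_s_5
  pi_s_2 = 1/6*pi_s_1 + 1/6*pi_s_2 + 1/3*pi_s_3 + 1/4*pi_s_4 + 1/12*pi_s_5
  pi_s_3 = 1/12*pi_s_1 + 1/12*pi_s_2 + 1/6*pi_s_3 + 1/4*pi_s_4 + 1/6*pi_s_5
  pi_s_4 = 1/12*pi_s_1 + 5/12*pi_s_2 + 1/3*pi_s_3 + 1/12*pi_s_4 + 1/3*pi_s_5
  pi_s_5 = 1/4*pi_s_1 + 1/6*pi_s_2 + 1/12*pi_s_3 + 1/6*pi_s_4 + 1/12*pi_s_5
with normalization: pi_s_1 + pi_s_2 + pi_s_3 + pi_s_4 + pi_s_5 = 1.

Using the first 4 balance equations plus normalization, the linear system A*pi = b is:
  [-7/12, 1/6, 1/12, 1/4, 1/3] . pi = 0
  [1/6, -5/6, 1/3, 1/4, 1/12] . pi = 0
  [1/12, 1/12, -5/6, 1/4, 1/6] . pi = 0
  [1/12, 5/12, 1/3, -11/12, 1/3] . pi = 0
  [1, 1, 1, 1, 1] . pi = 1

Solving yields:
  pi_s_1 = 313/1171
  pi_s_2 = 230/1171
  pi_s_3 = 172/1171
  pi_s_4 = 265/1171
  pi_s_5 = 191/1171

Verification (pi * P):
  313/1171*5/12 + 230/1171*1/6 + 172/1171*1/12 + 265/1171*1/4 + 191/1171*1/3 = 313/1171 = pi_s_1  (ok)
  313/1171*1/6 + 230/1171*1/6 + 172/1171*1/3 + 265/1171*1/4 + 191/1171*1/12 = 230/1171 = pi_s_2  (ok)
  313/1171*1/12 + 230/1171*1/12 + 172/1171*1/6 + 265/1171*1/4 + 191/1171*1/6 = 172/1171 = pi_s_3  (ok)
  313/1171*1/12 + 230/1171*5/12 + 172/1171*1/3 + 265/1171*1/12 + 191/1171*1/3 = 265/1171 = pi_s_4  (ok)
  313/1171*1/4 + 230/1171*1/6 + 172/1171*1/12 + 265/1171*1/6 + 191/1171*1/12 = 191/1171 = pi_s_5  (ok)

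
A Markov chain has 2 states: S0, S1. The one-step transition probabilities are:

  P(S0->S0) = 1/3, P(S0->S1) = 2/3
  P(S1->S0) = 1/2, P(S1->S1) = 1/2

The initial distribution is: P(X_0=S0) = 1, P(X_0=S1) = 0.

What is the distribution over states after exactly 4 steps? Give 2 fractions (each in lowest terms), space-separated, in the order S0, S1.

Propagating the distribution step by step (d_{t+1} = d_t * P):
d_0 = (S0=1, S1=0)
  d_1[S0] = 1*1/3 + 0*1/2 = 1/3
  d_1[S1] = 1*2/3 + 0*1/2 = 2/3
d_1 = (S0=1/3, S1=2/3)
  d_2[S0] = 1/3*1/3 + 2/3*1/2 = 4/9
  d_2[S1] = 1/3*2/3 + 2/3*1/2 = 5/9
d_2 = (S0=4/9, S1=5/9)
  d_3[S0] = 4/9*1/3 + 5/9*1/2 = 23/54
  d_3[S1] = 4/9*2/3 + 5/9*1/2 = 31/54
d_3 = (S0=23/54, S1=31/54)
  d_4[S0] = 23/54*1/3 + 31/54*1/2 = 139/324
  d_4[S1] = 23/54*2/3 + 31/54*1/2 = 185/324
d_4 = (S0=139/324, S1=185/324)

Answer: 139/324 185/324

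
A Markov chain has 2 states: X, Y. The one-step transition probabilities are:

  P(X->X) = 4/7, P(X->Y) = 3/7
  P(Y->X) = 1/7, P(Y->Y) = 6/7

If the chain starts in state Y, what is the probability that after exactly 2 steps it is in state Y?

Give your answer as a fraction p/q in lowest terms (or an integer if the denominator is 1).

Computing P^2 by repeated multiplication:
P^1 =
  X: [4/7, 3/7]
  Y: [1/7, 6/7]
P^2 =
  X: [19/49, 30/49]
  Y: [10/49, 39/49]

(P^2)[Y -> Y] = 39/49

Answer: 39/49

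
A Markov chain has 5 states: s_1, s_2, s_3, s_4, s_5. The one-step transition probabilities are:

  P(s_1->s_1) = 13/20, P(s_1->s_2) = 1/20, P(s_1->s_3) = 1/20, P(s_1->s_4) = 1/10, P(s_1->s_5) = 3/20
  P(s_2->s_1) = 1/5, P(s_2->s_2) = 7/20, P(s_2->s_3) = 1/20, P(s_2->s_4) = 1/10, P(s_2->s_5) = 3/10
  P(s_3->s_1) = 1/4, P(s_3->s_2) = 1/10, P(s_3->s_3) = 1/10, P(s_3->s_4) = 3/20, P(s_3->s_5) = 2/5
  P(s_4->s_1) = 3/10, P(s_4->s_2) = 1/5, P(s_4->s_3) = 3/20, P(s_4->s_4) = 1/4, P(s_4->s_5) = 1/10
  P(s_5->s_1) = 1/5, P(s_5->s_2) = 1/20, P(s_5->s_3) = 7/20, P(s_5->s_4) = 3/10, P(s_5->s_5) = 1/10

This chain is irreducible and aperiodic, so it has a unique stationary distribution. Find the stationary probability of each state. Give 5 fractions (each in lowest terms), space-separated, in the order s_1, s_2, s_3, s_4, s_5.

The stationary distribution satisfies pi = pi * P, i.e.:
  pi_s_1 = 13/20*pi_s_1 + 1/5*pi_s_2 + 1/4*pi_s_3 + 3/10*pi_s_4 + 1/5*pi_s_5
  pi_s_2 = 1/20*pi_s_1 + 7/20*pi_s_2 + 1/10*pi_s_3 + 1/5*pi_s_4 + 1/20*pi_s_5
  pi_s_3 = 1/20*pi_s_1 + 1/20*pi_s_2 + 1/10*pi_s_3 + 3/20*pi_s_4 + 7/20*pi_s_5
  pi_s_4 = 1/10*pi_s_1 + 1/10*pi_s_2 + 3/20*pi_s_3 + 1/4*pi_s_4 + 3/10*pi_s_5
  pi_s_5 = 3/20*pi_s_1 + 3/10*pi_s_2 + 2/5*pi_s_3 + 1/10*pi_s_4 + 1/10*pi_s_5
with normalization: pi_s_1 + pi_s_2 + pi_s_3 + pi_s_4 + pi_s_5 = 1.

Using the first 4 balance equations plus normalization, the linear system A*pi = b is:
  [-7/20, 1/5, 1/4, 3/10, 1/5] . pi = 0
  [1/20, -13/20, 1/10, 1/5, 1/20] . pi = 0
  [1/20, 1/20, -9/10, 3/20, 7/20] . pi = 0
  [1/10, 1/10, 3/20, -3/4, 3/10] . pi = 0
  [1, 1, 1, 1, 1] . pi = 1

Solving yields:
  pi_s_1 = 17602/43377
  pi_s_2 = 10111/86754
  pi_s_3 = 5542/43377
  pi_s_4 = 7286/43377
  pi_s_5 = 5261/28918

Verification (pi * P):
  17602/43377*13/20 + 10111/86754*1/5 + 5542/43377*1/4 + 7286/43377*3/10 + 5261/28918*1/5 = 17602/43377 = pi_s_1  (ok)
  17602/43377*1/20 + 10111/86754*7/20 + 5542/43377*1/10 + 7286/43377*1/5 + 5261/28918*1/20 = 10111/86754 = pi_s_2  (ok)
  17602/43377*1/20 + 10111/86754*1/20 + 5542/43377*1/10 + 7286/43377*3/20 + 5261/28918*7/20 = 5542/43377 = pi_s_3  (ok)
  17602/43377*1/10 + 10111/86754*1/10 + 5542/43377*3/20 + 7286/43377*1/4 + 5261/28918*3/10 = 7286/43377 = pi_s_4  (ok)
  17602/43377*3/20 + 10111/86754*3/10 + 5542/43377*2/5 + 7286/43377*1/10 + 5261/28918*1/10 = 5261/28918 = pi_s_5  (ok)

Answer: 17602/43377 10111/86754 5542/43377 7286/43377 5261/28918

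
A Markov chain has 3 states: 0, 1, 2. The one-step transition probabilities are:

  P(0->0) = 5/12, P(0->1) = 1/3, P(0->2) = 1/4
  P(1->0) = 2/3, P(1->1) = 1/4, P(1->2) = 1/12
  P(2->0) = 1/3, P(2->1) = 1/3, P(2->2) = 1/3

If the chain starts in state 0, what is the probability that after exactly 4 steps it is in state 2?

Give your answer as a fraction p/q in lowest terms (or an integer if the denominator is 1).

Answer: 4495/20736

Derivation:
Computing P^4 by repeated multiplication:
P^1 =
  0: [5/12, 1/3, 1/4]
  1: [2/3, 1/4, 1/12]
  2: [1/3, 1/3, 1/3]
P^2 =
  0: [23/48, 11/36, 31/144]
  1: [17/36, 5/16, 31/144]
  2: [17/36, 11/36, 2/9]
P^3 =
  0: [821/1728, 133/432, 125/576]
  1: [103/216, 59/192, 373/1728]
  2: [205/432, 133/432, 47/216]
P^4 =
  0: [3287/6912, 1595/5184, 4495/20736]
  1: [2465/5184, 709/2304, 4495/20736]
  2: [2465/5184, 1595/5184, 281/1296]

(P^4)[0 -> 2] = 4495/20736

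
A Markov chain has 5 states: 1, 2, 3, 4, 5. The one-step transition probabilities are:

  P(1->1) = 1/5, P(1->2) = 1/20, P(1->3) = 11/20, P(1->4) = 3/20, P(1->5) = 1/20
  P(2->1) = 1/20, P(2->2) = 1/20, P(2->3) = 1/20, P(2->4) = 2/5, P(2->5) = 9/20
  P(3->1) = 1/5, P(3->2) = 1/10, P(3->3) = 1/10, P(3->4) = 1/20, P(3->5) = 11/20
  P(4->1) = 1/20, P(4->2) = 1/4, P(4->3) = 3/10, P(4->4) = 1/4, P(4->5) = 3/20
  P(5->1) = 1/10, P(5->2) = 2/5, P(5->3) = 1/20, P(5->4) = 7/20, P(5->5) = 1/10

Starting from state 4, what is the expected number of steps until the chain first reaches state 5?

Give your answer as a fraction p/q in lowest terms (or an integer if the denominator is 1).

Answer: 12156/3445

Derivation:
Let h_i = expected steps to first reach 5 from state i.
Boundary: h_5 = 0.
First-step equations for the other states:
  h_1 = 1 + 1/5*h_1 + 1/20*h_2 + 11/20*h_3 + 3/20*h_4 + 1/20*h_5
  h_2 = 1 + 1/20*h_1 + 1/20*h_2 + 1/20*h_3 + 2/5*h_4 + 9/20*h_5
  h_3 = 1 + 1/5*h_1 + 1/10*h_2 + 1/10*h_3 + 1/20*h_4 + 11/20*h_5
  h_4 = 1 + 1/20*h_1 + 1/4*h_2 + 3/10*h_3 + 1/4*h_4 + 3/20*h_5

Substituting h_5 = 0 and rearranging gives the linear system (I - Q) h = 1:
  [4/5, -1/20, -11/20, -3/20] . (h_1, h_2, h_3, h_4) = 1
  [-1/20, 19/20, -1/20, -2/5] . (h_1, h_2, h_3, h_4) = 1
  [-1/5, -1/10, 9/10, -1/20] . (h_1, h_2, h_3, h_4) = 1
  [-1/20, -1/4, -3/10, 3/4] . (h_1, h_2, h_3, h_4) = 1

Solving yields:
  h_1 = 7828/2067
  h_2 = 29636/10335
  h_3 = 1700/689
  h_4 = 12156/3445

Starting state is 4, so the expected hitting time is h_4 = 12156/3445.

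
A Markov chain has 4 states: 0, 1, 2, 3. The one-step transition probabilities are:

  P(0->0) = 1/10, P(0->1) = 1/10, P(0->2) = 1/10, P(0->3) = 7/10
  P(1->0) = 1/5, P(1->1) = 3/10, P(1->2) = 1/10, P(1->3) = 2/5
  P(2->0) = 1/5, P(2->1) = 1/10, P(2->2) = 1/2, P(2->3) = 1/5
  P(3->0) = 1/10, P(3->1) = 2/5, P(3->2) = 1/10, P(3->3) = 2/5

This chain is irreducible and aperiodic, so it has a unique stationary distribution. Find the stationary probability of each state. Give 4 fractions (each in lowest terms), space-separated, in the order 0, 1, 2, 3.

Answer: 49/339 63/226 1/6 139/339

Derivation:
The stationary distribution satisfies pi = pi * P, i.e.:
  pi_0 = 1/10*pi_0 + 1/5*pi_1 + 1/5*pi_2 + 1/10*pi_3
  pi_1 = 1/10*pi_0 + 3/10*pi_1 + 1/10*pi_2 + 2/5*pi_3
  pi_2 = 1/10*pi_0 + 1/10*pi_1 + 1/2*pi_2 + 1/10*pi_3
  pi_3 = 7/10*pi_0 + 2/5*pi_1 + 1/5*pi_2 + 2/5*pi_3
with normalization: pi_0 + pi_1 + pi_2 + pi_3 = 1.

Using the first 3 balance equations plus normalization, the linear system A*pi = b is:
  [-9/10, 1/5, 1/5, 1/10] . pi = 0
  [1/10, -7/10, 1/10, 2/5] . pi = 0
  [1/10, 1/10, -1/2, 1/10] . pi = 0
  [1, 1, 1, 1] . pi = 1

Solving yields:
  pi_0 = 49/339
  pi_1 = 63/226
  pi_2 = 1/6
  pi_3 = 139/339

Verification (pi * P):
  49/339*1/10 + 63/226*1/5 + 1/6*1/5 + 139/339*1/10 = 49/339 = pi_0  (ok)
  49/339*1/10 + 63/226*3/10 + 1/6*1/10 + 139/339*2/5 = 63/226 = pi_1  (ok)
  49/339*1/10 + 63/226*1/10 + 1/6*1/2 + 139/339*1/10 = 1/6 = pi_2  (ok)
  49/339*7/10 + 63/226*2/5 + 1/6*1/5 + 139/339*2/5 = 139/339 = pi_3  (ok)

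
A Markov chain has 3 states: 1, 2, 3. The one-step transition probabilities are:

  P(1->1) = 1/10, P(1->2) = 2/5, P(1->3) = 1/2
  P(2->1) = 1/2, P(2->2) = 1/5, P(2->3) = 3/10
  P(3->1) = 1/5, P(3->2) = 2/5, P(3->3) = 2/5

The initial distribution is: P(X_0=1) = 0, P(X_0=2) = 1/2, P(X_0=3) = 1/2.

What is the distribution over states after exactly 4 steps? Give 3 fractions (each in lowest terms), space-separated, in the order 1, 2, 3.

Propagating the distribution step by step (d_{t+1} = d_t * P):
d_0 = (1=0, 2=1/2, 3=1/2)
  d_1[1] = 0*1/10 + 1/2*1/2 + 1/2*1/5 = 7/20
  d_1[2] = 0*2/5 + 1/2*1/5 + 1/2*2/5 = 3/10
  d_1[3] = 0*1/2 + 1/2*3/10 + 1/2*2/5 = 7/20
d_1 = (1=7/20, 2=3/10, 3=7/20)
  d_2[1] = 7/20*1/10 + 3/10*1/2 + 7/20*1/5 = 51/200
  d_2[2] = 7/20*2/5 + 3/10*1/5 + 7/20*2/5 = 17/50
  d_2[3] = 7/20*1/2 + 3/10*3/10 + 7/20*2/5 = 81/200
d_2 = (1=51/200, 2=17/50, 3=81/200)
  d_3[1] = 51/200*1/10 + 17/50*1/2 + 81/200*1/5 = 553/2000
  d_3[2] = 51/200*2/5 + 17/50*1/5 + 81/200*2/5 = 83/250
  d_3[3] = 51/200*1/2 + 17/50*3/10 + 81/200*2/5 = 783/2000
d_3 = (1=553/2000, 2=83/250, 3=783/2000)
  d_4[1] = 553/2000*1/10 + 83/250*1/2 + 783/2000*1/5 = 5439/20000
  d_4[2] = 553/2000*2/5 + 83/250*1/5 + 783/2000*2/5 = 417/1250
  d_4[3] = 553/2000*1/2 + 83/250*3/10 + 783/2000*2/5 = 7889/20000
d_4 = (1=5439/20000, 2=417/1250, 3=7889/20000)

Answer: 5439/20000 417/1250 7889/20000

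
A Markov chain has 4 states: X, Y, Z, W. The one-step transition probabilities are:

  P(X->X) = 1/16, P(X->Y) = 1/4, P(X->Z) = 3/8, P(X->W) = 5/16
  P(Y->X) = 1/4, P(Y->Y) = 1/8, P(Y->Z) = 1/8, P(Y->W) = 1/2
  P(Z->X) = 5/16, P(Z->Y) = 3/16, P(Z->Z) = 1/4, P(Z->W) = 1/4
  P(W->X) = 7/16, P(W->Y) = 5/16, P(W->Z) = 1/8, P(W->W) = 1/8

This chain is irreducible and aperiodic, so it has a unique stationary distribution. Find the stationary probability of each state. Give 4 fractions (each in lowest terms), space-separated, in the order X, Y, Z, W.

Answer: 794/2969 671/2969 651/2969 853/2969

Derivation:
The stationary distribution satisfies pi = pi * P, i.e.:
  pi_X = 1/16*pi_X + 1/4*pi_Y + 5/16*pi_Z + 7/16*pi_W
  pi_Y = 1/4*pi_X + 1/8*pi_Y + 3/16*pi_Z + 5/16*pi_W
  pi_Z = 3/8*pi_X + 1/8*pi_Y + 1/4*pi_Z + 1/8*pi_W
  pi_W = 5/16*pi_X + 1/2*pi_Y + 1/4*pi_Z + 1/8*pi_W
with normalization: pi_X + pi_Y + pi_Z + pi_W = 1.

Using the first 3 balance equations plus normalization, the linear system A*pi = b is:
  [-15/16, 1/4, 5/16, 7/16] . pi = 0
  [1/4, -7/8, 3/16, 5/16] . pi = 0
  [3/8, 1/8, -3/4, 1/8] . pi = 0
  [1, 1, 1, 1] . pi = 1

Solving yields:
  pi_X = 794/2969
  pi_Y = 671/2969
  pi_Z = 651/2969
  pi_W = 853/2969

Verification (pi * P):
  794/2969*1/16 + 671/2969*1/4 + 651/2969*5/16 + 853/2969*7/16 = 794/2969 = pi_X  (ok)
  794/2969*1/4 + 671/2969*1/8 + 651/2969*3/16 + 853/2969*5/16 = 671/2969 = pi_Y  (ok)
  794/2969*3/8 + 671/2969*1/8 + 651/2969*1/4 + 853/2969*1/8 = 651/2969 = pi_Z  (ok)
  794/2969*5/16 + 671/2969*1/2 + 651/2969*1/4 + 853/2969*1/8 = 853/2969 = pi_W  (ok)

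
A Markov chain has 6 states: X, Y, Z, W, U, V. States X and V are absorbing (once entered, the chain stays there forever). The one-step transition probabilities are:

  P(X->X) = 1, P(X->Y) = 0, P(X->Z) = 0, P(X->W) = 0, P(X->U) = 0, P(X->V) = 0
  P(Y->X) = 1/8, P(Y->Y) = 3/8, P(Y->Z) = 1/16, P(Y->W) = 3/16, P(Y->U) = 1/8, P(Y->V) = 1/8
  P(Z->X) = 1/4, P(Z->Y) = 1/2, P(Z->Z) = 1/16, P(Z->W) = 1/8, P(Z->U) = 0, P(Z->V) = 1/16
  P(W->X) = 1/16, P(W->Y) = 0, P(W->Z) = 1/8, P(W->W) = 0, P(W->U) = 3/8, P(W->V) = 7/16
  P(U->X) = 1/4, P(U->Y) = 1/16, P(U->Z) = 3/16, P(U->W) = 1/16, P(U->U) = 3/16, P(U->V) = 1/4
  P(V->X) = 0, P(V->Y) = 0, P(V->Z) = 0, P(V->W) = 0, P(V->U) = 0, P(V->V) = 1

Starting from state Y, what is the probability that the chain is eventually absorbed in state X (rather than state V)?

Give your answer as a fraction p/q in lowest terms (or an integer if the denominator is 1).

Let a_i = P(absorbed in X | start in state i).
Boundary conditions: a_X = 1, a_V = 0.
For each transient state i, a_i = sum_j P(i->j) * a_j:
  a_Y = 1/8*a_X + 3/8*a_Y + 1/16*a_Z + 3/16*a_W + 1/8*a_U + 1/8*a_V
  a_Z = 1/4*a_X + 1/2*a_Y + 1/16*a_Z + 1/8*a_W + 0*a_U + 1/16*a_V
  a_W = 1/16*a_X + 0*a_Y + 1/8*a_Z + 0*a_W + 3/8*a_U + 7/16*a_V
  a_U = 1/4*a_X + 1/16*a_Y + 3/16*a_Z + 1/16*a_W + 3/16*a_U + 1/4*a_V

Substituting a_X = 1 and a_V = 0, rearrange to (I - Q) a = r where r[i] = P(i -> X):
  [5/8, -1/16, -3/16, -1/8] . (a_Y, a_Z, a_W, a_U) = 1/8
  [-1/2, 15/16, -1/8, 0] . (a_Y, a_Z, a_W, a_U) = 1/4
  [0, -1/8, 1, -3/8] . (a_Y, a_Z, a_W, a_U) = 1/16
  [-1/16, -3/16, -1/16, 13/16] . (a_Y, a_Z, a_W, a_U) = 1/4

Solving yields:
  a_Y = 3763/8398
  a_Z = 2300/4199
  a_W = 6/19
  a_U = 4139/8398

Starting state is Y, so the absorption probability is a_Y = 3763/8398.

Answer: 3763/8398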